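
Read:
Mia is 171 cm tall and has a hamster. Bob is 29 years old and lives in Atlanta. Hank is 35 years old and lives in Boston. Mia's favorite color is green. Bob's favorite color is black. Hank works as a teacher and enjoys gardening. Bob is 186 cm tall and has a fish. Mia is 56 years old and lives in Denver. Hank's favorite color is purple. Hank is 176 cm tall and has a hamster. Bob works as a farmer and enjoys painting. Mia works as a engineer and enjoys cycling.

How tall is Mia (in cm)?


Mia is 171 cm tall

171


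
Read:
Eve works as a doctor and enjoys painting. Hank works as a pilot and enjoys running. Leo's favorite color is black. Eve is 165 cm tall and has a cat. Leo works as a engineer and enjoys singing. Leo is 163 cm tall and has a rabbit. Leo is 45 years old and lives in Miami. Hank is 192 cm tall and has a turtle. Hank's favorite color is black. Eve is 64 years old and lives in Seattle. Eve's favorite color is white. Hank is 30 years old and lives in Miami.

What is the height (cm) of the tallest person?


Tallest: Hank at 192 cm

192


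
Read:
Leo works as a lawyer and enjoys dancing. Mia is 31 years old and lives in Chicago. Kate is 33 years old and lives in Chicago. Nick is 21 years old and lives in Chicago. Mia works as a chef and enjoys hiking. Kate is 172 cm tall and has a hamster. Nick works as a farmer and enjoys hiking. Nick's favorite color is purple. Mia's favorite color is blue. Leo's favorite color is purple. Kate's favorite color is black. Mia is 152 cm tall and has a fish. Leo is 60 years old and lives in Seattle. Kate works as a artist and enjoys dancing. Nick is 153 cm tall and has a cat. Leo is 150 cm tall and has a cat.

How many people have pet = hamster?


Count: 1

1


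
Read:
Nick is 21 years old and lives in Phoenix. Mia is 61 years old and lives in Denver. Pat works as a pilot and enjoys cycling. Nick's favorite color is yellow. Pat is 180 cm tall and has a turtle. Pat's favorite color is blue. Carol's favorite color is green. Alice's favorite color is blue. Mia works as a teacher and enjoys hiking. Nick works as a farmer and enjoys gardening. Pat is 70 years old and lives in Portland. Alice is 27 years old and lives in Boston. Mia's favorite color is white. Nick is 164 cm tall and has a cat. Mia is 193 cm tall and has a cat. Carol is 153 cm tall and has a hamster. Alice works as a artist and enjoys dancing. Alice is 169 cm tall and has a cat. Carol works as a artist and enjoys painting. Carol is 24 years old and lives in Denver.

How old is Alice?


Alice is 27 years old

27


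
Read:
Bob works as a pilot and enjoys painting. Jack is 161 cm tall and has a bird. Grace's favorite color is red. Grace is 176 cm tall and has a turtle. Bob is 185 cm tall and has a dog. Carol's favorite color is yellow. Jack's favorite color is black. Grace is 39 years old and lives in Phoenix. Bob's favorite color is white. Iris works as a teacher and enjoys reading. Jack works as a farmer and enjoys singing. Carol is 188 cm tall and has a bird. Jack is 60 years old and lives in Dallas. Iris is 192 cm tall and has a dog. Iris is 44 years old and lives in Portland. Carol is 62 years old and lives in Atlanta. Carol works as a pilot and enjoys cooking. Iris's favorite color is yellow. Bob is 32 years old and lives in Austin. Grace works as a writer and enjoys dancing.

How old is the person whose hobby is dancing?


Person with hobby=dancing is Grace, age 39

39


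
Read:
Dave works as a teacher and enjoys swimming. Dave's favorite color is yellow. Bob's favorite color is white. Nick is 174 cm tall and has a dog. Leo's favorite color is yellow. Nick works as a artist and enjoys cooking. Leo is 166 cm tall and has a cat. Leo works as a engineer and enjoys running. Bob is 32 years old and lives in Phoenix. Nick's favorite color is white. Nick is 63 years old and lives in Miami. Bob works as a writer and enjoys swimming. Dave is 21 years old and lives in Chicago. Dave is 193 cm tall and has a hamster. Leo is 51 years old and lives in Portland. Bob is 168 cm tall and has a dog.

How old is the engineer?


The engineer is Leo, age 51

51


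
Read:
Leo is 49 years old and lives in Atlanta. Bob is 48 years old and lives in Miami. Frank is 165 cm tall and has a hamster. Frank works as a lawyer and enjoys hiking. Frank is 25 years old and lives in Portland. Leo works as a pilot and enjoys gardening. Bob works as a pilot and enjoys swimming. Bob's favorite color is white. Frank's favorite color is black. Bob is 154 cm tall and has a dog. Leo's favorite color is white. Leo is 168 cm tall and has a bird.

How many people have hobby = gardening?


Count: 1

1


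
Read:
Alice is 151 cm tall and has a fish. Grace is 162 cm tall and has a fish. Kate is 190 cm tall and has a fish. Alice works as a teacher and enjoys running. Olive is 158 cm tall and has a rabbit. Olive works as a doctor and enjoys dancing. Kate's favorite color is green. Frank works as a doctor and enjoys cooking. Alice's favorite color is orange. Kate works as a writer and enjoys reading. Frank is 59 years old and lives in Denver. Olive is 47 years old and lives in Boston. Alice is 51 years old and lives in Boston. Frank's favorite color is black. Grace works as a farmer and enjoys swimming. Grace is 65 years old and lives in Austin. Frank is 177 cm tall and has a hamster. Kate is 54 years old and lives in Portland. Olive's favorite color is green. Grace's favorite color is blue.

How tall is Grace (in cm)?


Grace is 162 cm tall

162


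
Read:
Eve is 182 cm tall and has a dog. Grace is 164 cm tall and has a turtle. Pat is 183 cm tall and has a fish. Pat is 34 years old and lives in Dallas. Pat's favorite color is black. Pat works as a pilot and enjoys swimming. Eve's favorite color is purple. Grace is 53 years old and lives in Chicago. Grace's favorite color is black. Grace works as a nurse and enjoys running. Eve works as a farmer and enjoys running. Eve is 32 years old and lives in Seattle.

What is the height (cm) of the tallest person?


Tallest: Pat at 183 cm

183


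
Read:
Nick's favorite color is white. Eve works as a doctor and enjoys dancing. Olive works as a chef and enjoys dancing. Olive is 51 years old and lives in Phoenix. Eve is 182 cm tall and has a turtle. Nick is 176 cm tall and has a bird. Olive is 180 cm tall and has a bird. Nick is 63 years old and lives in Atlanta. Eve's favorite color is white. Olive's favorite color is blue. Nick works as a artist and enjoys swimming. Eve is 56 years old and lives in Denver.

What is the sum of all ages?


51+56+63 = 170

170


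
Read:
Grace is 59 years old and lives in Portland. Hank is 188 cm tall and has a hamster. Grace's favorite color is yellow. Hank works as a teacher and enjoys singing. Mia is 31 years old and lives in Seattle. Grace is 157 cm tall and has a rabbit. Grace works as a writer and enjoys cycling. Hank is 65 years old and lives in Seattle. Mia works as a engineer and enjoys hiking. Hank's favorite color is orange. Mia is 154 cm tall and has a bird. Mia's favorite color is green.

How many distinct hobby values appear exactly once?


Unique hobby values: 3

3


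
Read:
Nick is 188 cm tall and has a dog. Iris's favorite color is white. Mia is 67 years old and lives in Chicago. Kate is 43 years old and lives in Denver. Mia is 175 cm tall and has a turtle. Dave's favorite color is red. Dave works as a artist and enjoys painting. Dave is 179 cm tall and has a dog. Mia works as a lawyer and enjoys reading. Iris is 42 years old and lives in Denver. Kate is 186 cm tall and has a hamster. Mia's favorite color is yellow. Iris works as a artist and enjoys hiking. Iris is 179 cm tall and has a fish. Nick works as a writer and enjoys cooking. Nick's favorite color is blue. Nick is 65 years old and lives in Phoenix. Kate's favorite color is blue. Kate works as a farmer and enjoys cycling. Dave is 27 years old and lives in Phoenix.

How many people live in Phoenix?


Count in Phoenix: 2

2


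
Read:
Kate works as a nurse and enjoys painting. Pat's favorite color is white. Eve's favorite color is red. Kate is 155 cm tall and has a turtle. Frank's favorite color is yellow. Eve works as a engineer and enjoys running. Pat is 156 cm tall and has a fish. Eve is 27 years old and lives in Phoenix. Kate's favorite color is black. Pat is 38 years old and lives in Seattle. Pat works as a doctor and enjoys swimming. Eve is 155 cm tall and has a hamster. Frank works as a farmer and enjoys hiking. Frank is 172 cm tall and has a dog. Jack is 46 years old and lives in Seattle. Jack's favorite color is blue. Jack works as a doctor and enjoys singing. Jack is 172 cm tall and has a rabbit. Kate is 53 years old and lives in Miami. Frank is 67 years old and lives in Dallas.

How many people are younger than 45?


Filter: 2

2


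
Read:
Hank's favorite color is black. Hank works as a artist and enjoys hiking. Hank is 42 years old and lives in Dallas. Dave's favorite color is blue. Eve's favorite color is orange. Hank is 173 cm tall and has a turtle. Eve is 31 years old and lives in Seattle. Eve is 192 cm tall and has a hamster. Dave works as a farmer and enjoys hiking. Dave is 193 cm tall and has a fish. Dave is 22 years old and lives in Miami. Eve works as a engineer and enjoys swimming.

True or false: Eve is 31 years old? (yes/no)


Eve is actually 31. yes

yes


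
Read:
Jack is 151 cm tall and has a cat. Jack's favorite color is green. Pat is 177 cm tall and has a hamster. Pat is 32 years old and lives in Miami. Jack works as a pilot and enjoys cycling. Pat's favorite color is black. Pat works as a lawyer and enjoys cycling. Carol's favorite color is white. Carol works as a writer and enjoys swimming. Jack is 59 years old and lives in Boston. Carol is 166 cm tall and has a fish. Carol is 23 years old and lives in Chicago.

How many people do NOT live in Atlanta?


Not in Atlanta: 3

3


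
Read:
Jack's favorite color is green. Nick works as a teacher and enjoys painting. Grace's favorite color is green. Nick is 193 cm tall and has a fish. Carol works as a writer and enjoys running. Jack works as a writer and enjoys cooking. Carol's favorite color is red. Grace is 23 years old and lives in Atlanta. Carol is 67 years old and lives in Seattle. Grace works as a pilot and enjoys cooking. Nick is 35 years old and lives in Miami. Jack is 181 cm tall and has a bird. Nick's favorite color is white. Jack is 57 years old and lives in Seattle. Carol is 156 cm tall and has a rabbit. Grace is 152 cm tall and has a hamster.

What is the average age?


Sum=182, n=4, avg=45.5

45.5


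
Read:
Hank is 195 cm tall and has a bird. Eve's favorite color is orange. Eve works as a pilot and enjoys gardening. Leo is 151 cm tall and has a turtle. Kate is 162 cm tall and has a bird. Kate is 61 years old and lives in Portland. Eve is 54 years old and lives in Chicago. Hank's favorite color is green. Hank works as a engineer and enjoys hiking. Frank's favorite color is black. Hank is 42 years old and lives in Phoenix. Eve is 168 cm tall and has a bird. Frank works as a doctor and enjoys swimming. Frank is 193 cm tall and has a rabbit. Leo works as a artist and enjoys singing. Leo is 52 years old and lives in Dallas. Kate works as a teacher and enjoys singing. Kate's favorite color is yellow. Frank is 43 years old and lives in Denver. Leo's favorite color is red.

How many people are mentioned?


People: Eve, Hank, Kate, Frank, Leo. Count = 5

5


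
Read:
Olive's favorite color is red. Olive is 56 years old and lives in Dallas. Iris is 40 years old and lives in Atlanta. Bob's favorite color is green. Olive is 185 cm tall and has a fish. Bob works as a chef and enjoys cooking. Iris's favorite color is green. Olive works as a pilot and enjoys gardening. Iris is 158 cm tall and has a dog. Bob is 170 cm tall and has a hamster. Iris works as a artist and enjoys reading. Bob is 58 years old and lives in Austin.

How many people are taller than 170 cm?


Taller than 170: 1

1


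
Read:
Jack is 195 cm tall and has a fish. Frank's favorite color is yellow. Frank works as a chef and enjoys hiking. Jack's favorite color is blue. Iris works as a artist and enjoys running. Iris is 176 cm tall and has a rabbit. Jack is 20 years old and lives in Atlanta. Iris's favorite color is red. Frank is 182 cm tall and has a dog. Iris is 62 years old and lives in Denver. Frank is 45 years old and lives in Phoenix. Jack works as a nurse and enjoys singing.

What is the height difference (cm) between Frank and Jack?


|182 - 195| = 13

13


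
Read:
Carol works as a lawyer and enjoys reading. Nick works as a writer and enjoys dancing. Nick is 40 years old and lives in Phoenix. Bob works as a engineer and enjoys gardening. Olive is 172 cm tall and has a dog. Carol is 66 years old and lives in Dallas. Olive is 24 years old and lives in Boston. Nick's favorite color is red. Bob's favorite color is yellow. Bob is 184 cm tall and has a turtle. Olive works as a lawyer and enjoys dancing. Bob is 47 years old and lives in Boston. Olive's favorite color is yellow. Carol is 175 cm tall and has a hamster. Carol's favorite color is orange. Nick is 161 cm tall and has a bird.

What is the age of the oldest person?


Oldest: Carol at 66

66


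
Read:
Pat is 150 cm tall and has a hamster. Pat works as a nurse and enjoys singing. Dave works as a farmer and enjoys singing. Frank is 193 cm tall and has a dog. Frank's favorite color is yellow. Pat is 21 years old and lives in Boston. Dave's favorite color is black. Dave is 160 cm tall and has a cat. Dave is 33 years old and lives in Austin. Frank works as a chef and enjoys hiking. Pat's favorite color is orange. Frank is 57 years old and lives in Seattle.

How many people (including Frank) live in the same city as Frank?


Frank lives in Seattle. Count = 1

1


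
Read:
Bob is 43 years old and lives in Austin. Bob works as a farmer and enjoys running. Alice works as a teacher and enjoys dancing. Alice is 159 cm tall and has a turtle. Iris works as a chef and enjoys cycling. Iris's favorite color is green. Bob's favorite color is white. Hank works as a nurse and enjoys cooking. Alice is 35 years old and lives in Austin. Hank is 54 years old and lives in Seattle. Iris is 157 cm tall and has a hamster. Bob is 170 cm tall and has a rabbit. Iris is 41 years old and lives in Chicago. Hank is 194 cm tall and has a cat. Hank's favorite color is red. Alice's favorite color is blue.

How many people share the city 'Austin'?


Count: 2

2


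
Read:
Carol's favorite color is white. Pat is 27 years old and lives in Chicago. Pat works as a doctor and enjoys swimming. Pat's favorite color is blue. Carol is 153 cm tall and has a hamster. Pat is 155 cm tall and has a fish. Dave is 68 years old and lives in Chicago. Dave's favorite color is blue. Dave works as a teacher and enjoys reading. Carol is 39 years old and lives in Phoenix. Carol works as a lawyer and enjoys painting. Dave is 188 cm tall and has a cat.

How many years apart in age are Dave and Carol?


68 vs 39, diff = 29

29


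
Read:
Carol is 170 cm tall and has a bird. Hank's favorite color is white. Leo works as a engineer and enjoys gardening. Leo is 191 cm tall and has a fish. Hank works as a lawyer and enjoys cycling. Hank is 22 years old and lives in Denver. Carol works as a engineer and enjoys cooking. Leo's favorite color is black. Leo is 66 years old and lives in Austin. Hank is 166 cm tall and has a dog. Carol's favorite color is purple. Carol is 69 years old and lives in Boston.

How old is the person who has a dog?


Person with dog is Hank, age 22

22


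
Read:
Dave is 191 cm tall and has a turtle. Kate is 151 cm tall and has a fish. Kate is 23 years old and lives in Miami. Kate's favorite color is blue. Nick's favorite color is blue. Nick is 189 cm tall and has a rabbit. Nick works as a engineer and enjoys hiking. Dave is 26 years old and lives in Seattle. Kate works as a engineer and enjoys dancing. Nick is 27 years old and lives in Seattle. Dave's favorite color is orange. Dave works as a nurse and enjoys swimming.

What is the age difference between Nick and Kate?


|27 - 23| = 4

4


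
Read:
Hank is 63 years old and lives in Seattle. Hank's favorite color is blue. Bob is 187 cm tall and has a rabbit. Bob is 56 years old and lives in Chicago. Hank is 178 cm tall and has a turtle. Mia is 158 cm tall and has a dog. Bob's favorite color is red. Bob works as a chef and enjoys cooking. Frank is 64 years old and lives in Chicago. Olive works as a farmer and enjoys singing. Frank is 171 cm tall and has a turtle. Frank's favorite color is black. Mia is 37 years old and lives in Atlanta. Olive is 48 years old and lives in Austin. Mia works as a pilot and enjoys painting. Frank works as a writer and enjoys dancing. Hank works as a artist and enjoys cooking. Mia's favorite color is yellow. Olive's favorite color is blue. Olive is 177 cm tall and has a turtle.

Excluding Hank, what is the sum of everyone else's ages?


Sum (excluding Hank): 205

205


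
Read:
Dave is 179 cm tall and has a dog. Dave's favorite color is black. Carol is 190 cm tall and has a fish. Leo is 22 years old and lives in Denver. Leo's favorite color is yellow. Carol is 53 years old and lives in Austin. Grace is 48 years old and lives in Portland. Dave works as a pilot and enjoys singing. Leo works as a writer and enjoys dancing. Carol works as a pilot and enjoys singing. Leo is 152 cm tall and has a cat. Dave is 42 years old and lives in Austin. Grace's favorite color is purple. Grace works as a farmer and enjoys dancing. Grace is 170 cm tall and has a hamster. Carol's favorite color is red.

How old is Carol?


Carol is 53 years old

53


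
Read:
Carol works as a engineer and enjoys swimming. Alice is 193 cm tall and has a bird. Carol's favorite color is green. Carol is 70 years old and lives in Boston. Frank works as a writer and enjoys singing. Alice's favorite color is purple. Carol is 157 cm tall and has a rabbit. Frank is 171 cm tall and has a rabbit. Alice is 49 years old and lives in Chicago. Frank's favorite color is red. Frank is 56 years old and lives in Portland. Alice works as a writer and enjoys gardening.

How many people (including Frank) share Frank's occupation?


Frank is a writer. Count = 2

2


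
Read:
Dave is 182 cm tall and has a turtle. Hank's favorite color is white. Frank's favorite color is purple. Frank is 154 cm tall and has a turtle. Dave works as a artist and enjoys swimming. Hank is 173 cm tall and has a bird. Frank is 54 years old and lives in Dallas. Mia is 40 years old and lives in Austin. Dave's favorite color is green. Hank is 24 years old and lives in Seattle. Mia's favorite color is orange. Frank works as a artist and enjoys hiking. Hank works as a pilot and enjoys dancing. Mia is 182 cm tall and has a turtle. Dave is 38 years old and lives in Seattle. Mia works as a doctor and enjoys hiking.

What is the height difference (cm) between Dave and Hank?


|182 - 173| = 9

9


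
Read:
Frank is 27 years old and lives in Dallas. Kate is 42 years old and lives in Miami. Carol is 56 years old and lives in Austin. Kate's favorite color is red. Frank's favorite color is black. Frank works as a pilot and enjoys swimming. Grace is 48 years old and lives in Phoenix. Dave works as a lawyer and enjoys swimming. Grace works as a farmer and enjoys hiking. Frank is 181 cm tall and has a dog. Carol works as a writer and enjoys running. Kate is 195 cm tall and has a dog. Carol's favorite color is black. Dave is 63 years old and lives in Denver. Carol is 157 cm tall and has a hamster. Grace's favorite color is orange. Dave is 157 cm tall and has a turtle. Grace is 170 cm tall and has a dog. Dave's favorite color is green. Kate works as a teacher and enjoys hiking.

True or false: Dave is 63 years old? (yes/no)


Dave is actually 63. yes

yes


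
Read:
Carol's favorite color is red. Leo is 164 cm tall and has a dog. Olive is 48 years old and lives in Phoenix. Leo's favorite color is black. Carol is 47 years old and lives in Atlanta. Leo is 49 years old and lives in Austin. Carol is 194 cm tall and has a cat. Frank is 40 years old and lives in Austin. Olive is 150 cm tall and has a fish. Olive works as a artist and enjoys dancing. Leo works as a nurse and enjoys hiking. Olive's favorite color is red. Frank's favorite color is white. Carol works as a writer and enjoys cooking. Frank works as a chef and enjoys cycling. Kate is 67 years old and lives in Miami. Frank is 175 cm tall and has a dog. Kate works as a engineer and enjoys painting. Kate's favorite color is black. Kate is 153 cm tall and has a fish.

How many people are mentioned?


People: Olive, Leo, Carol, Kate, Frank. Count = 5

5


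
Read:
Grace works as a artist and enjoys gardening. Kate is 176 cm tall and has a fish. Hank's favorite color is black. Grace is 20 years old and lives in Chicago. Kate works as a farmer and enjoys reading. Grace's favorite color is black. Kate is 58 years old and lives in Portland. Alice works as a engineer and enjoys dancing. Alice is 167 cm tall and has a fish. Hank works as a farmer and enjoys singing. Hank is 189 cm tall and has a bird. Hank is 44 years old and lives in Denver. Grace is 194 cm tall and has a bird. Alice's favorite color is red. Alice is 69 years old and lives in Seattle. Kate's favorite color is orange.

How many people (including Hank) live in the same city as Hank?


Hank lives in Denver. Count = 1

1


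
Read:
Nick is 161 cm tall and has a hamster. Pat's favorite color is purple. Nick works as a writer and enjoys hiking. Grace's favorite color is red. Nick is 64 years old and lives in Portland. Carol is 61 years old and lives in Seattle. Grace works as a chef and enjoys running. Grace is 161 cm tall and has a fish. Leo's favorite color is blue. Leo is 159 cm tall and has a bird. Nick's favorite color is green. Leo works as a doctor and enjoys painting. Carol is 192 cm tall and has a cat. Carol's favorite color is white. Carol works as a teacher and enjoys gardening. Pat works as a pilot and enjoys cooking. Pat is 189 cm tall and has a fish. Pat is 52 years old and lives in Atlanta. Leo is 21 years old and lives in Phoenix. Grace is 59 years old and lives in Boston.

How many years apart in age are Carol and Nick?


61 vs 64, diff = 3

3


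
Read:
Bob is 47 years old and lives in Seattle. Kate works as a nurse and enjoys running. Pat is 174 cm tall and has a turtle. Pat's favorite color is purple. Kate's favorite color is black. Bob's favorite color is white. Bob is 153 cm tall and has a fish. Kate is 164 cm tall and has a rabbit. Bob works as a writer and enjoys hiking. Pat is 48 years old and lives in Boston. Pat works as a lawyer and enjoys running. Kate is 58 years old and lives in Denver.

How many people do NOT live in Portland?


Not in Portland: 3

3


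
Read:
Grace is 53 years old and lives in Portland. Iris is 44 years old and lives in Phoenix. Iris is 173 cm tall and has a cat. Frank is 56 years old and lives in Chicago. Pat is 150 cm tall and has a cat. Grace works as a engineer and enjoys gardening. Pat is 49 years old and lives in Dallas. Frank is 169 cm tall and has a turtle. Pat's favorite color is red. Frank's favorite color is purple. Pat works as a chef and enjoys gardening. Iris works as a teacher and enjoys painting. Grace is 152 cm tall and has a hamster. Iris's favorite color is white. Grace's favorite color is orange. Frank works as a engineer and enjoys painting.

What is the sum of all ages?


56+49+44+53 = 202

202


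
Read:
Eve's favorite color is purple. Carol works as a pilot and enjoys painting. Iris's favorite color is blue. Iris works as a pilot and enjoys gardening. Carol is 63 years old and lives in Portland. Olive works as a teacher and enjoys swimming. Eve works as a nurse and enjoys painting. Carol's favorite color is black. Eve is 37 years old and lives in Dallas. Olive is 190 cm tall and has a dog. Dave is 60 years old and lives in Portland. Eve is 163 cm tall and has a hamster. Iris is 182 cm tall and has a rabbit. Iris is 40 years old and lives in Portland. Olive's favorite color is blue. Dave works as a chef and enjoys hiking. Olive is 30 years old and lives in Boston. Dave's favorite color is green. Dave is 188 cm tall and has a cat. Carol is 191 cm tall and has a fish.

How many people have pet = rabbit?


Count: 1

1


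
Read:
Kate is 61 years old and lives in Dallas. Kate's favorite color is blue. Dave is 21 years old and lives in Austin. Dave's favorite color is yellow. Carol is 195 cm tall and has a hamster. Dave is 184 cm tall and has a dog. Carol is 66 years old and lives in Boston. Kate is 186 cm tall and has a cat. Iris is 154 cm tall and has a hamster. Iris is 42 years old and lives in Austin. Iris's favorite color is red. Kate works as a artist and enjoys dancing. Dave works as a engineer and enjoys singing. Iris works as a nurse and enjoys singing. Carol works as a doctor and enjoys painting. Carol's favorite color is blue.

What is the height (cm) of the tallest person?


Tallest: Carol at 195 cm

195


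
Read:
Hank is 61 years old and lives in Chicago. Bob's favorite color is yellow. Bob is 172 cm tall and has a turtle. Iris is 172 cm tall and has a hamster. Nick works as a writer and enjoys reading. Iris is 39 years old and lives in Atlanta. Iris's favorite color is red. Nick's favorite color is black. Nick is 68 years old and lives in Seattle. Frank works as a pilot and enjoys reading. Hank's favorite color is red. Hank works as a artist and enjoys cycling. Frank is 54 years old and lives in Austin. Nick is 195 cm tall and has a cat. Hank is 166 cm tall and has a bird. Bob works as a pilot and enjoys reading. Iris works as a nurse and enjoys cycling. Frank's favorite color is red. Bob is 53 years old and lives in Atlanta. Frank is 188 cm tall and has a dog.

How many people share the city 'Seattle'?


Count: 1

1


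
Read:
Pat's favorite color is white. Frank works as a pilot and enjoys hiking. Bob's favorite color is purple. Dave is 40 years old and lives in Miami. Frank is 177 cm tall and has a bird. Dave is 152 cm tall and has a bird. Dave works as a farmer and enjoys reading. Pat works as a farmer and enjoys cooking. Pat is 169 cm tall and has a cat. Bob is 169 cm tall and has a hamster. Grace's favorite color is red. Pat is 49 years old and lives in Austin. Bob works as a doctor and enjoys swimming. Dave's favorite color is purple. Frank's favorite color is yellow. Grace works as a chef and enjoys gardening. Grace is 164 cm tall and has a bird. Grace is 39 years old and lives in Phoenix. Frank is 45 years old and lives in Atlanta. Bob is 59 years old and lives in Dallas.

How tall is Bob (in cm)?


Bob is 169 cm tall

169


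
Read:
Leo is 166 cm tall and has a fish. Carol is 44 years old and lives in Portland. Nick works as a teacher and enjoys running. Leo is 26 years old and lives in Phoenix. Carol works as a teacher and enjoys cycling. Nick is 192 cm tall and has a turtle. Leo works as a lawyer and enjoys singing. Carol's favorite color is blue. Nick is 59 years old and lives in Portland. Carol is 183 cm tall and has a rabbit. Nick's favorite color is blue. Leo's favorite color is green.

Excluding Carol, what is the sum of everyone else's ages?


Sum (excluding Carol): 85

85


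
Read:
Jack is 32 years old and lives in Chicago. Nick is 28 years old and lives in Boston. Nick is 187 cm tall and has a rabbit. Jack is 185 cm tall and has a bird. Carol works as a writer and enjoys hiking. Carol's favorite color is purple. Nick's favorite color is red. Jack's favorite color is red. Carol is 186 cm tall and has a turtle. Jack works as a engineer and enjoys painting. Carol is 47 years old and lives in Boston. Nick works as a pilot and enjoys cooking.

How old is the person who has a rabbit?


Person with rabbit is Nick, age 28

28


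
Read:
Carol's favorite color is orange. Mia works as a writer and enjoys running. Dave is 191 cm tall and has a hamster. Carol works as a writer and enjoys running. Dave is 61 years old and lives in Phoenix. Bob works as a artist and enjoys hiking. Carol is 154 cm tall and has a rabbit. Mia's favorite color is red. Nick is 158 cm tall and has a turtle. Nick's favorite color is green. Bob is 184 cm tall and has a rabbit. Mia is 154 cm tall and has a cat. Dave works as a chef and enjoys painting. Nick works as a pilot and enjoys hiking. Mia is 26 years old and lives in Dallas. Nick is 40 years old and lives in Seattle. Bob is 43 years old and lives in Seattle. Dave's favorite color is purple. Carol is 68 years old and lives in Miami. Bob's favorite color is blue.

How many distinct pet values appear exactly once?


Unique pet values: 3

3


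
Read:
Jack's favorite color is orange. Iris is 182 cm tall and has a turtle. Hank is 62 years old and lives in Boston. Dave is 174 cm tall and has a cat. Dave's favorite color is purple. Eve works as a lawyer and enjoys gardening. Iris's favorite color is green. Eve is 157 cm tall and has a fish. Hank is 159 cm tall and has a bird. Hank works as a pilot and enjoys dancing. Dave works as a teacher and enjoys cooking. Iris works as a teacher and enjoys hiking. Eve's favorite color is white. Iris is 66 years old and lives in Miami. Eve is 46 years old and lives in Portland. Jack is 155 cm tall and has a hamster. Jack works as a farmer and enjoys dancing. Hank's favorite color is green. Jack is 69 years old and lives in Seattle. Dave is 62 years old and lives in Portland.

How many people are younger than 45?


Filter: 0

0


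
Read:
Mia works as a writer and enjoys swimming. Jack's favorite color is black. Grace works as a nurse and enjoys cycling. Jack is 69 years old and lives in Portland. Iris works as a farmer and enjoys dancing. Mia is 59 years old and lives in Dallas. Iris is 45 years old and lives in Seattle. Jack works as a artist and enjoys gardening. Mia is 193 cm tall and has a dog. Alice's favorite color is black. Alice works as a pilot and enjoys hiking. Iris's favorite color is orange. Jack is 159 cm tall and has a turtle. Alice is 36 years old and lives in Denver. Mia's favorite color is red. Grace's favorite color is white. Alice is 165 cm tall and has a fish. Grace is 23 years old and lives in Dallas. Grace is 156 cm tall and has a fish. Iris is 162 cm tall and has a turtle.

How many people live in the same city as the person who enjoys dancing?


Person with hobby dancing is Iris, city Seattle. Count = 1

1


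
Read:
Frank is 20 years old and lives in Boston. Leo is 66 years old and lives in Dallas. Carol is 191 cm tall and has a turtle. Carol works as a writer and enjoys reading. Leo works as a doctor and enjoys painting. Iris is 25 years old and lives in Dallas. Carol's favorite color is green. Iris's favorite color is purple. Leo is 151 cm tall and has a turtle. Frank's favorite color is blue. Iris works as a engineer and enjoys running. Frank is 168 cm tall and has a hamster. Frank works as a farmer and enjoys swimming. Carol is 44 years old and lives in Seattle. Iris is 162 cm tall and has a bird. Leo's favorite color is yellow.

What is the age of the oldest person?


Oldest: Leo at 66

66


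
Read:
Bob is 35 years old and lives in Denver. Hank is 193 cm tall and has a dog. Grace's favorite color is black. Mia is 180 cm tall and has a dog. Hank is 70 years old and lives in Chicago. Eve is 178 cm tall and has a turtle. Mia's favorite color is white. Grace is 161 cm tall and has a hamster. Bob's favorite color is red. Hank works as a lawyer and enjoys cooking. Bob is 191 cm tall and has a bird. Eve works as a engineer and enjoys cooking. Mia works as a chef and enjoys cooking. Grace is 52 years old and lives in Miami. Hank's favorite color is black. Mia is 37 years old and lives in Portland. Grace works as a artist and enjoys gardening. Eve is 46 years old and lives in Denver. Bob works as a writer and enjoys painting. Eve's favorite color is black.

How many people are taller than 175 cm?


Taller than 175: 4

4


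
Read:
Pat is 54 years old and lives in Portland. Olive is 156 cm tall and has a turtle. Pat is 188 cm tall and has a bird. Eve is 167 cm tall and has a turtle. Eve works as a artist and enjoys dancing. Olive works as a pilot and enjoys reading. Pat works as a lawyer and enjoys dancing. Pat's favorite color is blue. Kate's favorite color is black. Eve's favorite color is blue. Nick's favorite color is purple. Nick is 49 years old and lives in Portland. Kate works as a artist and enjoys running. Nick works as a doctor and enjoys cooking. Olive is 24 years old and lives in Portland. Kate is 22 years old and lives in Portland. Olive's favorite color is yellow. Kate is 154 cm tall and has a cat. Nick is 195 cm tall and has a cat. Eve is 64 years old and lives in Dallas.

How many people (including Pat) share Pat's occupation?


Pat is a lawyer. Count = 1

1


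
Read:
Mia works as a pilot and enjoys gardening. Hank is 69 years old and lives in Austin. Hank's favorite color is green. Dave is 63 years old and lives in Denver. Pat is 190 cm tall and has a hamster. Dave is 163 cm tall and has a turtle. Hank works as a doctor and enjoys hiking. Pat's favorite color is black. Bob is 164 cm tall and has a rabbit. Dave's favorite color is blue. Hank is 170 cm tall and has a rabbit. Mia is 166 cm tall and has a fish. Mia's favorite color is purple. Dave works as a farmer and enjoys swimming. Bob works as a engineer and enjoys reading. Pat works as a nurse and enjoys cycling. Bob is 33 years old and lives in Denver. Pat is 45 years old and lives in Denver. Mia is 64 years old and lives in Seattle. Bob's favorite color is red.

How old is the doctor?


The doctor is Hank, age 69

69


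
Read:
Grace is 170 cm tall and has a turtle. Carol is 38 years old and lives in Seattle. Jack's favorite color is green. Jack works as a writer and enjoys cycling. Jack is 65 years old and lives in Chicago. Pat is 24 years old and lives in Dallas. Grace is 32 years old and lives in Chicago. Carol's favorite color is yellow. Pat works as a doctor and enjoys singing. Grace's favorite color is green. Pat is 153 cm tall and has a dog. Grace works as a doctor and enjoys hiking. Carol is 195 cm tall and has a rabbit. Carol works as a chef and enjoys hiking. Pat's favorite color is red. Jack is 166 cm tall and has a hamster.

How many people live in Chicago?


Count in Chicago: 2

2


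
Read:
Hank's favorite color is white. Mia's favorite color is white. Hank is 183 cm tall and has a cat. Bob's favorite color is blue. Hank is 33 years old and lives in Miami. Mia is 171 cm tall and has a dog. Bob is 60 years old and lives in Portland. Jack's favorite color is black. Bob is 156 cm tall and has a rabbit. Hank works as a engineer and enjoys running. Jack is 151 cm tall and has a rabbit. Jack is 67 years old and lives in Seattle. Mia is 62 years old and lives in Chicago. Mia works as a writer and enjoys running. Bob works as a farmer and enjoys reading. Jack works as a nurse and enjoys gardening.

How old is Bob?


Bob is 60 years old

60


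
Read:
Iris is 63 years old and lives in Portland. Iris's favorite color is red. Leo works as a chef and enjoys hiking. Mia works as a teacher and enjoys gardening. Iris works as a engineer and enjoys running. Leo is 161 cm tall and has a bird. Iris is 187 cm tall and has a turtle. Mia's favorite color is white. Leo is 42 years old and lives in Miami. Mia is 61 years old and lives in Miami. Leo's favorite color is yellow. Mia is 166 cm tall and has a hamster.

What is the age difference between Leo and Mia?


|42 - 61| = 19

19


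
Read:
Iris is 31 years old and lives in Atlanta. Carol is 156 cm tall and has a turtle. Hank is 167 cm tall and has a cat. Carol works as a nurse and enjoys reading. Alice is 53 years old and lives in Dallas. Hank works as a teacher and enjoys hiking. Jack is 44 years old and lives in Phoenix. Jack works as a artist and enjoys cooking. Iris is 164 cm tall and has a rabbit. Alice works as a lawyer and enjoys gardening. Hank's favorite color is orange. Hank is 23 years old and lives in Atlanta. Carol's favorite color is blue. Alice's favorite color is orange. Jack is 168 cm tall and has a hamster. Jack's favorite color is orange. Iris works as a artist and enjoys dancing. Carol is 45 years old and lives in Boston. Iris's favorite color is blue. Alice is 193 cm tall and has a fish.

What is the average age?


Sum=196, n=5, avg=39.2

39.2


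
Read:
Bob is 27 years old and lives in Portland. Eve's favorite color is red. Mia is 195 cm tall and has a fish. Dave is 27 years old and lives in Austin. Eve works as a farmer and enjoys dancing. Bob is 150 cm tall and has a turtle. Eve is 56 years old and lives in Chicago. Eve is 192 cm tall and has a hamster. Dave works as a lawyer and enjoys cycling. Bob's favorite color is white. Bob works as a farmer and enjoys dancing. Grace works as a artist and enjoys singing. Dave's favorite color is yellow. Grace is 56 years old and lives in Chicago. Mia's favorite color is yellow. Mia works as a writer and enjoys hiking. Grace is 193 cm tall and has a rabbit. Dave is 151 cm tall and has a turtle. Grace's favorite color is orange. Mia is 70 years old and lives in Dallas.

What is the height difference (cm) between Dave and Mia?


|151 - 195| = 44

44


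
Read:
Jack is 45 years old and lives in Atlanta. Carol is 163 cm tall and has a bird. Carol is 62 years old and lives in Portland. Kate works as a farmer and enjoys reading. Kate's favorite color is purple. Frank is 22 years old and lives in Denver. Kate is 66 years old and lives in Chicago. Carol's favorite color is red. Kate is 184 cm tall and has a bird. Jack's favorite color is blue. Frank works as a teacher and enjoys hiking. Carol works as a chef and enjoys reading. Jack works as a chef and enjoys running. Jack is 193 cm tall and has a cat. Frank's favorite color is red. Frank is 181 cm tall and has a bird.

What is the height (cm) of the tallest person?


Tallest: Jack at 193 cm

193


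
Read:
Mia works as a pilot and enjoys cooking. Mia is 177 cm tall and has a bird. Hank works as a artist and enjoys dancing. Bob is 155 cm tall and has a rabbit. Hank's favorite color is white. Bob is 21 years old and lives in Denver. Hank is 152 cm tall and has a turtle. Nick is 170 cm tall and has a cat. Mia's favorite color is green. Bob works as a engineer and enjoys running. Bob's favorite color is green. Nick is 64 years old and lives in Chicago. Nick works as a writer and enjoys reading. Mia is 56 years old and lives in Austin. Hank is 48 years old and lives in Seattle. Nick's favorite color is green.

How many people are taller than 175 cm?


Taller than 175: 1

1


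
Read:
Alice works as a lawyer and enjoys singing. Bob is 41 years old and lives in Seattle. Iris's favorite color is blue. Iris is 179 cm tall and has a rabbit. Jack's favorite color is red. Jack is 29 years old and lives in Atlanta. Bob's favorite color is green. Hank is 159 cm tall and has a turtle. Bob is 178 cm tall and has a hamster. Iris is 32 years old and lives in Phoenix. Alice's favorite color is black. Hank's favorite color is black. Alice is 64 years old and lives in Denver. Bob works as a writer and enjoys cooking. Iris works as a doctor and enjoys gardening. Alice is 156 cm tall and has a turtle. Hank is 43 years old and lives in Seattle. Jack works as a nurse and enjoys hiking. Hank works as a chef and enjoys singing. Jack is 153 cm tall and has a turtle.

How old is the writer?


The writer is Bob, age 41

41


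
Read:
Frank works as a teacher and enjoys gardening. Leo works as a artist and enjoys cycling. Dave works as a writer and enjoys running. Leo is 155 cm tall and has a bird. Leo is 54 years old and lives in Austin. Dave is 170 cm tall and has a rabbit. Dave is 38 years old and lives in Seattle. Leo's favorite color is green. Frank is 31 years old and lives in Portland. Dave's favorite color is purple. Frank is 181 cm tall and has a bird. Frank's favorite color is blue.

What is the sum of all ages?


54+38+31 = 123

123


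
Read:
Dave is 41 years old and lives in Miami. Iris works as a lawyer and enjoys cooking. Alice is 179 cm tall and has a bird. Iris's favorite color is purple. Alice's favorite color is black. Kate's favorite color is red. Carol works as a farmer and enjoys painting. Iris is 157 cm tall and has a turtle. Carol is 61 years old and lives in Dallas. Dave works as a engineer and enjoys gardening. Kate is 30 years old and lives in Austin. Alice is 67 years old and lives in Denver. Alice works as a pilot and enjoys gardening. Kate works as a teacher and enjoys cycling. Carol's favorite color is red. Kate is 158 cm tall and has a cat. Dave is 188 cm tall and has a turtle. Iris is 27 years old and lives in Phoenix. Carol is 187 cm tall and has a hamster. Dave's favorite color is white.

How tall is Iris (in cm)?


Iris is 157 cm tall

157
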